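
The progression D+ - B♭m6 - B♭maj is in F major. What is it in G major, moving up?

E+ Cm6 Cmaj

F major up to G major is a major second; each chord root moves by that interval while the quality stays the same.
D+: root D up a major second → E, giving E+.
B♭m6: root B♭ up a major second → C, giving Cm6.
B♭maj: root B♭ up a major second → C, giving Cmaj.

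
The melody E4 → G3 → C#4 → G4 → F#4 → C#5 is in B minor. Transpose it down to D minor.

G3 Bb2 E3 Bb3 A3 E4

From B down to D is a major sixth; apply that to each pitch.
E4 to G3
G3 to Bb2
C#4 to E3
G4 to Bb3
F#4 to A3
C#5 to E4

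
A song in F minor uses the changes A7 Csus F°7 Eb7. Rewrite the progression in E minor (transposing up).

G#7 Bsus E°7 D7

F minor up to E minor is a major seventh; each chord root moves by that interval while the quality stays the same.
A7: root A up a major seventh → G#, giving G#7.
Csus: root C up a major seventh → B, giving Bsus.
F°7: root F up a major seventh → E, giving E°7.
Eb7: root Eb up a major seventh → D, giving D7.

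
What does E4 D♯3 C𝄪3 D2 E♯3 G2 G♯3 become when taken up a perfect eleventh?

A5 G#4 F##4 G3 A#4 C4 C#5

E4 becomes A5
D#3 becomes G#4
C##3 becomes F##4
D2 becomes G3
E#3 becomes A#4
G2 becomes C4
G#3 becomes C#5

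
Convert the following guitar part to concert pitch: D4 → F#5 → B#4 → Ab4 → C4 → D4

D3 F#4 B#3 Ab3 C3 D3

The guitar sounds a perfect octave below written, so transpose each written note down a perfect octave.
D4 to D3
F#5 to F#4
B#4 to B#3
Ab4 to Ab3
C4 to C3
D4 to D3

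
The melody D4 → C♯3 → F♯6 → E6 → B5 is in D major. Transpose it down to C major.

D major to C major down is a major second, so every note moves down by that interval.
D4 -> C4
C#3 -> B2
F#6 -> E6
E6 -> D6
B5 -> A5

C4 B2 E6 D6 A5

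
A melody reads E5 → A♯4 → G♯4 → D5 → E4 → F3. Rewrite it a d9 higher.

Fb6 Bb5 Ab5 Ebb6 Fb5 Gbb4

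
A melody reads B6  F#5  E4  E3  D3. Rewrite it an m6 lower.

B6 → D#6
F#5 → A#4
E4 → G#3
E3 → G#2
D3 → F#2

D#6 A#4 G#3 G#2 F#2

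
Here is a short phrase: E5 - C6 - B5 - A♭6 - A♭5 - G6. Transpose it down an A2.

Db5 Bbb5 Ab5 Gbb6 Gbb5 Fb6

An augmented second down from E5 gives Db5.
An augmented second down from C6 gives Bbb5.
B5: a second down reaches A, and 3 semitones makes it Ab5.
Ab6: a second down reaches G, and 3 semitones makes it Gbb6.
Ab5: a second down reaches G, and 3 semitones makes it Gbb5.
An augmented second down from G6 gives Fb6.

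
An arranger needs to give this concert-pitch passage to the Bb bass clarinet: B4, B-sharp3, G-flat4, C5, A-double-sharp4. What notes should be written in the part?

The Bb bass clarinet sounds a major ninth below written, so the written part must be a major ninth above concert — transpose each note up.
B4 to C#6
B#3 to C##5
Gb4 to Ab5
C5 to D6
A##4 to B##5

C#6 C##5 Ab5 D6 B##5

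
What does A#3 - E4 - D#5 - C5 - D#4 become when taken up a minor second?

A minor second up from A#3 gives B3.
E4 up a minor second is F4.
D#5: a second up reaches E, and 1 semitone makes it E5.
A minor second up from C5 gives Db5.
A minor second up from D#4 gives E4.

B3 F4 E5 Db5 E4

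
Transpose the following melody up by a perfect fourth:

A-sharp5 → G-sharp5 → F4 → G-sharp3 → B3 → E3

D#6 C#6 Bb4 C#4 E4 A3

A#5 up a perfect fourth is D#6.
G#5: a fourth up reaches C, and 5 semitones makes it C#6.
F4 up a perfect fourth is Bb4.
G#3: a fourth up reaches C, and 5 semitones makes it C#4.
A perfect fourth up from B3 gives E4.
A perfect fourth up from E3 gives A3.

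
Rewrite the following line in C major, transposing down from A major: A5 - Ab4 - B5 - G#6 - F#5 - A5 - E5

C5 Cb4 D5 B5 A4 C5 G4

A major to C major down is a major sixth, so every note moves down by that interval.
A5 → C5
Ab4 → Cb4
B5 → D5
G#6 → B5
F#5 → A4
A5 → C5
E5 → G4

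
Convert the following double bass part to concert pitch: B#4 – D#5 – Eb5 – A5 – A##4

The double bass sounds a perfect octave below written, so transpose each written note down a perfect octave.
B#4 to B#3
D#5 to D#4
Eb5 to Eb4
A5 to A4
A##4 to A##3

B#3 D#4 Eb4 A4 A##3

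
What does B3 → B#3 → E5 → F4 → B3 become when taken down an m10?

A minor tenth down from B3 gives G#2.
B#3 down a minor tenth is G##2.
A minor tenth down from E5 gives C#4.
F4: a tenth down reaches D, and 15 semitones makes it D3.
B3: a tenth down reaches G, and 15 semitones makes it G#2.

G#2 G##2 C#4 D3 G#2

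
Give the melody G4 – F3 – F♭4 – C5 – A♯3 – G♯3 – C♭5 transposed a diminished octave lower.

A diminished octave down from G4 gives G#3.
A diminished octave down from F3 gives F#2.
Fb4 down a diminished octave is F3.
C5: an octave down reaches C, and 11 semitones makes it C#4.
A#3 down a diminished octave is A##2.
G#3: an octave down reaches G, and 11 semitones makes it G##2.
A diminished octave down from Cb5 gives C4.

G#3 F#2 F3 C#4 A##2 G##2 C4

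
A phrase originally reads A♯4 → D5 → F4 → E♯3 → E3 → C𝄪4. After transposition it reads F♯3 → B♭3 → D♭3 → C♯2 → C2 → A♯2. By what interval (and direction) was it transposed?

down a major tenth

Take the first pair: A#4 → F#3. A to F spans 10 letter names, so the interval is some kind of tenth.
F#3 to A#4 is 16 semitones, which makes it a major tenth; the second version is lower, so the direction is down.
Checking another pair — C##4 → A#2 — gives the same interval.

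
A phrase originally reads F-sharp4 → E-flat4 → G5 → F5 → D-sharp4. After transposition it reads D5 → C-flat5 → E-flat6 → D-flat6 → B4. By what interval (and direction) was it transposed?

up a minor sixth

From F#4 to D5 is 6 letter names — a sixth of some quality.
F#4 to D5 is 8 semitones, which makes it a minor sixth; the second version is higher, so the direction is up.
Checking another pair — D#4 → B4 — gives the same interval.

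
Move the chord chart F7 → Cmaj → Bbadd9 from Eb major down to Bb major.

C7 Gmaj Fadd9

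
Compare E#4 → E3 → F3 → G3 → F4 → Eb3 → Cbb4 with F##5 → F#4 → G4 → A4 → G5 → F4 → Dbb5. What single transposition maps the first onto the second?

up a major ninth

From E#4 to F##5 is 9 letter names — a ninth of some quality.
E#4 to F##5 is 14 semitones, which makes it a major ninth; the second version is higher, so the direction is up.
Checking another pair — Cbb4 → Dbb5 — gives the same interval.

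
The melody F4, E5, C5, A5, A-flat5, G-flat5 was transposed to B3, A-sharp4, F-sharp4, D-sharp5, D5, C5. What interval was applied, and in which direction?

down a diminished fifth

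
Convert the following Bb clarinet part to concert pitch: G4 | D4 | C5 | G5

F4 C4 Bb4 F5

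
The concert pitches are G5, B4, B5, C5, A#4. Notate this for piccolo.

Written C4 sounds as C5 on the piccolo, so concert pitches are written a perfect octave down.
G5 becomes G4
B4 becomes B3
B5 becomes B4
C5 becomes C4
A#4 becomes A#3

G4 B3 B4 C4 A#3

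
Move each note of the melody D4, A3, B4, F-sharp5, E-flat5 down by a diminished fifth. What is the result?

G#3 D#3 E#4 B#4 A4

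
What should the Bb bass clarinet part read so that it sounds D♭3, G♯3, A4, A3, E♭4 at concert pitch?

Written C4 sounds as Bb2 on the Bb bass clarinet, so concert pitches are written a major ninth up.
Db3 becomes Eb4
G#3 becomes A#4
A4 becomes B5
A3 becomes B4
Eb4 becomes F5

Eb4 A#4 B5 B4 F5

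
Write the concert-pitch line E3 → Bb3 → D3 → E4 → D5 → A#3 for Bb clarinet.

F#3 C4 E3 F#4 E5 B#3

Written C4 sounds as Bb3 on the Bb clarinet, so concert pitches are written a major second up.
E3 -> F#3
Bb3 -> C4
D3 -> E3
E4 -> F#4
D5 -> E5
A#3 -> B#3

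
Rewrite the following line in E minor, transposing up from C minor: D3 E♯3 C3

From C up to E is a major third; apply that to each pitch.
D3 -> F#3
E#3 -> G##3
C3 -> E3

F#3 G##3 E3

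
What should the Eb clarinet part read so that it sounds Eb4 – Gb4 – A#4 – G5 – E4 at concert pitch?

C4 Eb4 F##4 E5 C#4

The Eb clarinet sounds a minor third above written, so the written part must be a minor third below concert — transpose each note down.
Eb4 -> C4
Gb4 -> Eb4
A#4 -> F##4
G5 -> E5
E4 -> C#4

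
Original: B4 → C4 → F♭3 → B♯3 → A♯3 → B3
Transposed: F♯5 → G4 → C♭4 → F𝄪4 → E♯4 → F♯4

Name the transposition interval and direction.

Take the first pair: B4 → F#5. B to F spans 5 letter names, so the interval is some kind of fifth.
B4 to F#5 is 7 semitones, which makes it a perfect fifth; the second version is higher, so the direction is up.
Checking another pair — B3 → F#4 — gives the same interval.

up a perfect fifth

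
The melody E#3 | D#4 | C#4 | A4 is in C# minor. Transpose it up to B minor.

D#4 C#5 B4 G5

From C# up to B is a minor seventh; apply that to each pitch.
E#3 → D#4
D#4 → C#5
C#4 → B4
A4 → G5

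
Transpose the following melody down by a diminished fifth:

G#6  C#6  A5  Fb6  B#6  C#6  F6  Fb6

C##6 F##5 D#5 Bb5 E##6 F##5 B5 Bb5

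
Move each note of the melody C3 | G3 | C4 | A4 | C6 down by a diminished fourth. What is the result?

G#2 D#3 G#3 E#4 G#5

C3 becomes G#2
G3 becomes D#3
C4 becomes G#3
A4 becomes E#4
C6 becomes G#5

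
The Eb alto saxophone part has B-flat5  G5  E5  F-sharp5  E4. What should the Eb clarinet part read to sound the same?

First find concert pitch: the Eb alto saxophone sounds a major sixth below written, so B-flat5 G5 E5 F-sharp5 E4 sounds Db5 Bb4 G4 A4 G3.
Then write for Eb clarinet: it sounds a minor third above written, so the part must be a minor third below concert.
Db5 → Bb4
Bb4 → G4
G4 → E4
A4 → F#4
G3 → E3

Bb4 G4 E4 F#4 E3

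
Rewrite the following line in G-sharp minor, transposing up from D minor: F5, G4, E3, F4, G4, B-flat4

B5 C#5 A#3 B4 C#5 E5

D minor to G-sharp minor up is an augmented fourth, so every note moves up by that interval.
F5 to B5
G4 to C#5
E3 to A#3
F4 to B4
G4 to C#5
Bb4 to E5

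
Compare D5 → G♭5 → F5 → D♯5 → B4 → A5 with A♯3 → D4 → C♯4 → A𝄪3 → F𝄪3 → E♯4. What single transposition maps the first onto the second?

Take the first pair: D5 → A#3. D to A spans 11 letter names, so the interval is some kind of eleventh.
A#3 to D5 is 16 semitones, which makes it a diminished eleventh; the second version is lower, so the direction is down.
Checking another pair — A5 → E#4 — gives the same interval.

down a diminished eleventh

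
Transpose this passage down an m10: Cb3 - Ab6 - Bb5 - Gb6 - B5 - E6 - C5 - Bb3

A minor tenth down from Cb3 gives Ab1.
A minor tenth down from Ab6 gives F5.
A minor tenth down from Bb5 gives G4.
Gb6 down a minor tenth is Eb5.
A minor tenth down from B5 gives G#4.
E6: a tenth down reaches C, and 15 semitones makes it C#5.
C5: a tenth down reaches A, and 15 semitones makes it A3.
Bb3: a tenth down reaches G, and 15 semitones makes it G2.

Ab1 F5 G4 Eb5 G#4 C#5 A3 G2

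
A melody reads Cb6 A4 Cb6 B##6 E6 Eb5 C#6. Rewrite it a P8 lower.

Cb6 gives Cb5
A4 gives A3
Cb6 gives Cb5
B##6 gives B##5
E6 gives E5
Eb5 gives Eb4
C#6 gives C#5

Cb5 A3 Cb5 B##5 E5 Eb4 C#5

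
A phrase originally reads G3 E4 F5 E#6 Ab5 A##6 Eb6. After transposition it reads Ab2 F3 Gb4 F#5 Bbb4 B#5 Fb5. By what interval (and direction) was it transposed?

down a major seventh

From G3 to Ab2 is 7 letter names — a seventh of some quality.
Ab2 to G3 is 11 semitones, which makes it a major seventh; the second version is lower, so the direction is down.
Checking another pair — Eb6 → Fb5 — gives the same interval.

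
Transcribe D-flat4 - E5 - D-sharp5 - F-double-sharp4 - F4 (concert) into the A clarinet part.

Fb4 G5 F#5 A#4 Ab4

Written C4 sounds as A3 on the A clarinet, so concert pitches are written a minor third up.
Db4 to Fb4
E5 to G5
D#5 to F#5
F##4 to A#4
F4 to Ab4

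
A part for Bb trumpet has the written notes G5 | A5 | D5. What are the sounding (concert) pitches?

Written C4 on the Bb trumpet sounds as Bb3, a major second lower; apply that shift to every note.
G5 gives F5
A5 gives G5
D5 gives C5

F5 G5 C5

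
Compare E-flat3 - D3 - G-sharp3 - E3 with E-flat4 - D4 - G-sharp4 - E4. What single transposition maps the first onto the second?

Take the first pair: Eb3 → Eb4. E to E spans 8 letter names, so the interval is some kind of octave.
Eb3 to Eb4 is 12 semitones, which makes it a perfect octave; the second version is higher, so the direction is up.
Checking another pair — E3 → E4 — gives the same interval.

up a perfect octave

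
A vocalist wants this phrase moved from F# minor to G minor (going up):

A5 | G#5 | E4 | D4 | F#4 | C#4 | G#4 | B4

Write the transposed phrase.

Bb5 A5 F4 Eb4 G4 D4 A4 C5

From F# up to G is a minor second; apply that to each pitch.
A5 to Bb5
G#5 to A5
E4 to F4
D4 to Eb4
F#4 to G4
C#4 to D4
G#4 to A4
B4 to C5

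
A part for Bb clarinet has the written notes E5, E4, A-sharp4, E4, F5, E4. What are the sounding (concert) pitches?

D5 D4 G#4 D4 Eb5 D4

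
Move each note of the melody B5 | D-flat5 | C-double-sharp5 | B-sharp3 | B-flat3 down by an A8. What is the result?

Bb4 Dbb4 C#4 B2 Bbb2

An augmented octave down from B5 gives Bb4.
Db5 down an augmented octave is Dbb4.
C##5: an octave down reaches C, and 13 semitones makes it C#4.
B#3: an octave down reaches B, and 13 semitones makes it B2.
Bb3 down an augmented octave is Bbb2.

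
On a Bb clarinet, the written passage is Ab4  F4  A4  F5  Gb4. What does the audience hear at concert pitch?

Gb4 Eb4 G4 Eb5 Fb4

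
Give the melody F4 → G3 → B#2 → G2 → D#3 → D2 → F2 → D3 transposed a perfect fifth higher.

C5 D4 F##3 D3 A#3 A2 C3 A3

F4: a fifth up reaches C, and 7 semitones makes it C5.
G3: a fifth up reaches D, and 7 semitones makes it D4.
B#2 up a perfect fifth is F##3.
A perfect fifth up from G2 gives D3.
D#3: a fifth up reaches A, and 7 semitones makes it A#3.
A perfect fifth up from D2 gives A2.
F2 up a perfect fifth is C3.
A perfect fifth up from D3 gives A3.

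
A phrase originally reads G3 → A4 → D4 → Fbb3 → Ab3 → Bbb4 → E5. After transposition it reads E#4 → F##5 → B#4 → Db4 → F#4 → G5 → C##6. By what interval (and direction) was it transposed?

Take the first pair: G3 → E#4. G to E spans 6 letter names, so the interval is some kind of sixth.
G3 to E#4 is 10 semitones, which makes it an augmented sixth; the second version is higher, so the direction is up.
Checking another pair — E5 → C##6 — gives the same interval.

up an augmented sixth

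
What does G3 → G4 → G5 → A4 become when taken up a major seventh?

F#4 F#5 F#6 G#5

G3 up a major seventh is F#4.
A major seventh up from G4 gives F#5.
G5: a seventh up reaches F, and 11 semitones makes it F#6.
A major seventh up from A4 gives G#5.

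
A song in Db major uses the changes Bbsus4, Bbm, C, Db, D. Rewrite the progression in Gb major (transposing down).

Ebsus4 Ebm F Gb G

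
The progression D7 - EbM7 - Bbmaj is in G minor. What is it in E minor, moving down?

B7 CM7 Gmaj

G minor down to E minor is a minor third; each chord root moves by that interval while the quality stays the same.
D7: root D down a minor third → B, giving B7.
EbM7: root Eb down a minor third → C, giving CM7.
Bbmaj: root Bb down a minor third → G, giving Gmaj.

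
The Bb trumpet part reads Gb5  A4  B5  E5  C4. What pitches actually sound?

Fb5 G4 A5 D5 Bb3

Written C4 on the Bb trumpet sounds as Bb3, a major second lower; apply that shift to every note.
Gb5 gives Fb5
A4 gives G4
B5 gives A5
E5 gives D5
C4 gives Bb3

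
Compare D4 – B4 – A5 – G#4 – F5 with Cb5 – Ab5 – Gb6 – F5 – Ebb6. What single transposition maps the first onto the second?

Take the first pair: D4 → Cb5. D to C spans 7 letter names, so the interval is some kind of seventh.
D4 to Cb5 is 9 semitones, which makes it a diminished seventh; the second version is higher, so the direction is up.
Checking another pair — F5 → Ebb6 — gives the same interval.

up a diminished seventh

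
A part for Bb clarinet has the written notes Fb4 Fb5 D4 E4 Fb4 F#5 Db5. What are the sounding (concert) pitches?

Written C4 on the Bb clarinet sounds as Bb3, a major second lower; apply that shift to every note.
Fb4 becomes Ebb4
Fb5 becomes Ebb5
D4 becomes C4
E4 becomes D4
Fb4 becomes Ebb4
F#5 becomes E5
Db5 becomes Cb5

Ebb4 Ebb5 C4 D4 Ebb4 E5 Cb5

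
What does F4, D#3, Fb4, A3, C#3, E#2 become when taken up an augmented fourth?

F4 up an augmented fourth is B4.
D#3 up an augmented fourth is G##3.
An augmented fourth up from Fb4 gives Bb4.
A3: a fourth up reaches D, and 6 semitones makes it D#4.
C#3 up an augmented fourth is F##3.
An augmented fourth up from E#2 gives A##2.

B4 G##3 Bb4 D#4 F##3 A##2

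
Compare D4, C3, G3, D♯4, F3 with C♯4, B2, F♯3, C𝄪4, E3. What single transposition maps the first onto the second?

Take the first pair: D4 → C#4. D to C spans 2 letter names, so the interval is some kind of second.
C#4 to D4 is 1 semitone, which makes it a minor second; the second version is lower, so the direction is down.
Checking another pair — F3 → E3 — gives the same interval.

down a minor second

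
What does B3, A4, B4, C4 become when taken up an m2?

B3: a second up reaches C, and 1 semitone makes it C4.
A4 up a minor second is Bb4.
B4: a second up reaches C, and 1 semitone makes it C5.
A minor second up from C4 gives Db4.

C4 Bb4 C5 Db4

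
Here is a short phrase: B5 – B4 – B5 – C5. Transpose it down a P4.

F#5 F#4 F#5 G4

B5 to F#5
B4 to F#4
B5 to F#5
C5 to G4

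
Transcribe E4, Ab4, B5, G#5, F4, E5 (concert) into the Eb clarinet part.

Written C4 sounds as Eb4 on the Eb clarinet, so concert pitches are written a minor third down.
E4 to C#4
Ab4 to F4
B5 to G#5
G#5 to E#5
F4 to D4
E5 to C#5

C#4 F4 G#5 E#5 D4 C#5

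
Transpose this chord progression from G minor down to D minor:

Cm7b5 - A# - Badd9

G minor down to D minor is a perfect fourth; each chord root moves by that interval while the quality stays the same.
Cm7b5: root C down a perfect fourth → G, giving Gm7b5.
A#: root A# down a perfect fourth → E#, giving E#.
Badd9: root B down a perfect fourth → F#, giving F#add9.

Gm7b5 E# F#add9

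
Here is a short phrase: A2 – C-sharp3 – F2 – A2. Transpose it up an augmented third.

A2 gives C##3
C#3 gives E##3
F2 gives A#2
A2 gives C##3

C##3 E##3 A#2 C##3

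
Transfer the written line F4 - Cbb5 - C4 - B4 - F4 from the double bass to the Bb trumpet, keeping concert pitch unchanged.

First find concert pitch: the double bass sounds a perfect octave below written, so F4 Cbb5 C4 B4 F4 sounds F3 Cbb4 C3 B3 F3.
Then write for Bb trumpet: it sounds a major second below written, so the part must be a major second above concert.
F3 → G3
Cbb4 → Dbb4
C3 → D3
B3 → C#4
F3 → G3

G3 Dbb4 D3 C#4 G3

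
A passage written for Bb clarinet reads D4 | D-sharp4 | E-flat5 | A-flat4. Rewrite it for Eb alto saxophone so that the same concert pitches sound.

A4 A#4 Bb5 Eb5

First find concert pitch: the Bb clarinet sounds a major second below written, so D4 D-sharp4 E-flat5 A-flat4 sounds C4 C#4 Db5 Gb4.
Then write for Eb alto saxophone: it sounds a major sixth below written, so the part must be a major sixth above concert.
C4 → A4
C#4 → A#4
Db5 → Bb5
Gb4 → Eb5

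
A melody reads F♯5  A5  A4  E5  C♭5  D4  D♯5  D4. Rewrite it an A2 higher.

F#5 to G##5
A5 to B#5
A4 to B#4
E5 to F##5
Cb5 to D5
D4 to E#4
D#5 to E##5
D4 to E#4

G##5 B#5 B#4 F##5 D5 E#4 E##5 E#4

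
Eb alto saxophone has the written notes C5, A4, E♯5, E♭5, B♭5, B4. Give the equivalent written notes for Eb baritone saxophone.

C6 A5 E#6 Eb6 Bb6 B5

First find concert pitch: the Eb alto saxophone sounds a major sixth below written, so C5 A4 E♯5 E♭5 B♭5 B4 sounds Eb4 C4 G#4 Gb4 Db5 D4.
Then write for Eb baritone saxophone: it sounds a major thirteenth below written, so the part must be a major thirteenth above concert.
Eb4 → C6
C4 → A5
G#4 → E#6
Gb4 → Eb6
Db5 → Bb6
D4 → B5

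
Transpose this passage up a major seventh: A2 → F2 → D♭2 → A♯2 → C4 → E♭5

G#3 E3 C3 G##3 B4 D6

A2 gives G#3
F2 gives E3
Db2 gives C3
A#2 gives G##3
C4 gives B4
Eb5 gives D6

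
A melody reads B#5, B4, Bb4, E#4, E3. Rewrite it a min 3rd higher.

D#6 D5 Db5 G#4 G3

B#5: a third up reaches D, and 3 semitones makes it D#6.
B4 up a minor third is D5.
Bb4: a third up reaches D, and 3 semitones makes it Db5.
A minor third up from E#4 gives G#4.
A minor third up from E3 gives G3.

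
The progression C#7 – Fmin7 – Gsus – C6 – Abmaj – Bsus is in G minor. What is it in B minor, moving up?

E#7 Amin7 Bsus E6 Cmaj D#sus

G minor up to B minor is a major third; each chord root moves by that interval while the quality stays the same.
C#7: root C# up a major third → E#, giving E#7.
Fmin7: root F up a major third → A, giving Amin7.
Gsus: root G up a major third → B, giving Bsus.
C6: root C up a major third → E, giving E6.
Abmaj: root Ab up a major third → C, giving Cmaj.
Bsus: root B up a major third → D#, giving D#sus.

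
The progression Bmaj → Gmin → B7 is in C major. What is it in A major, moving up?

G#maj Emin G#7

C major up to A major is a major sixth; each chord root moves by that interval while the quality stays the same.
Bmaj: root B up a major sixth → G#, giving G#maj.
Gmin: root G up a major sixth → E, giving Emin.
B7: root B up a major sixth → G#, giving G#7.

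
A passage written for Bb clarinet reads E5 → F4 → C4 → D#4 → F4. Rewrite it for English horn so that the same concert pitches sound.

A5 Bb4 F4 G#4 Bb4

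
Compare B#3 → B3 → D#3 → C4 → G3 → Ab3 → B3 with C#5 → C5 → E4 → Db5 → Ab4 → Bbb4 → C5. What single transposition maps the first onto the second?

Take the first pair: B#3 → C#5. B to C spans 9 letter names, so the interval is some kind of ninth.
B#3 to C#5 is 13 semitones, which makes it a minor ninth; the second version is higher, so the direction is up.
Checking another pair — B3 → C5 — gives the same interval.

up a minor ninth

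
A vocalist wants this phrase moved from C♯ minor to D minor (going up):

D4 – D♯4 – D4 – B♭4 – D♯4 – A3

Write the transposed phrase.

C♯ minor to D minor up is a minor second, so every note moves up by that interval.
D4 to Eb4
D#4 to E4
D4 to Eb4
Bb4 to Cb5
D#4 to E4
A3 to Bb3

Eb4 E4 Eb4 Cb5 E4 Bb3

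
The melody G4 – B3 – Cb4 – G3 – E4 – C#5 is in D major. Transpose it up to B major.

D major to B major up is a major sixth, so every note moves up by that interval.
G4 -> E5
B3 -> G#4
Cb4 -> Ab4
G3 -> E4
E4 -> C#5
C#5 -> A#5

E5 G#4 Ab4 E4 C#5 A#5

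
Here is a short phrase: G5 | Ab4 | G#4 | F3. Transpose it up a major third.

G5 -> B5
Ab4 -> C5
G#4 -> B#4
F3 -> A3

B5 C5 B#4 A3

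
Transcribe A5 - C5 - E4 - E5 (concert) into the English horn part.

E6 G5 B4 B5

The English horn sounds a perfect fifth below written, so the written part must be a perfect fifth above concert — transpose each note up.
A5 -> E6
C5 -> G5
E4 -> B4
E5 -> B5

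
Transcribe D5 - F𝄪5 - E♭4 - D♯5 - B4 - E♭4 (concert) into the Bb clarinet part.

E5 G##5 F4 E#5 C#5 F4

The Bb clarinet sounds a major second below written, so the written part must be a major second above concert — transpose each note up.
D5 gives E5
F##5 gives G##5
Eb4 gives F4
D#5 gives E#5
B4 gives C#5
Eb4 gives F4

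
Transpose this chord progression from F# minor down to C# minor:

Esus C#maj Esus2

Bsus G#maj Bsus2

F# minor down to C# minor is a perfect fourth; each chord root moves by that interval while the quality stays the same.
Esus: root E down a perfect fourth → B, giving Bsus.
C#maj: root C# down a perfect fourth → G#, giving G#maj.
Esus2: root E down a perfect fourth → B, giving Bsus2.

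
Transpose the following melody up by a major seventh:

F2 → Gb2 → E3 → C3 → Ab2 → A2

E3 F3 D#4 B3 G3 G#3

F2 becomes E3
Gb2 becomes F3
E3 becomes D#4
C3 becomes B3
Ab2 becomes G3
A2 becomes G#3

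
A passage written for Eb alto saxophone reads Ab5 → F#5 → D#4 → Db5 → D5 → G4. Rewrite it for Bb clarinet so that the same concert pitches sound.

Db5 B4 G#3 Gb4 G4 C4

First find concert pitch: the Eb alto saxophone sounds a major sixth below written, so Ab5 F#5 D#4 Db5 D5 G4 sounds Cb5 A4 F#3 Fb4 F4 Bb3.
Then write for Bb clarinet: it sounds a major second below written, so the part must be a major second above concert.
Cb5 → Db5
A4 → B4
F#3 → G#3
Fb4 → Gb4
F4 → G4
Bb3 → C4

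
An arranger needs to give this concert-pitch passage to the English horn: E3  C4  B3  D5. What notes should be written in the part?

B3 G4 F#4 A5

The English horn sounds a perfect fifth below written, so the written part must be a perfect fifth above concert — transpose each note up.
E3 gives B3
C4 gives G4
B3 gives F#4
D5 gives A5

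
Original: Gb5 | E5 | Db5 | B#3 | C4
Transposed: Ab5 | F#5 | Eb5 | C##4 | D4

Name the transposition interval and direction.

up a major second

From Gb5 to Ab5 is 2 letter names — a second of some quality.
Gb5 to Ab5 is 2 semitones, which makes it a major second; the second version is higher, so the direction is up.
Checking another pair — C4 → D4 — gives the same interval.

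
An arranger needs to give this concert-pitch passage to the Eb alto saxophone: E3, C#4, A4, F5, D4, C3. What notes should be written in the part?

The Eb alto saxophone sounds a major sixth below written, so the written part must be a major sixth above concert — transpose each note up.
E3 → C#4
C#4 → A#4
A4 → F#5
F5 → D6
D4 → B4
C3 → A3

C#4 A#4 F#5 D6 B4 A3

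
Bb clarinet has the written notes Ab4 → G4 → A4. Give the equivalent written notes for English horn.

First find concert pitch: the Bb clarinet sounds a major second below written, so Ab4 G4 A4 sounds Gb4 F4 G4.
Then write for English horn: it sounds a perfect fifth below written, so the part must be a perfect fifth above concert.
Gb4 → Db5
F4 → C5
G4 → D5

Db5 C5 D5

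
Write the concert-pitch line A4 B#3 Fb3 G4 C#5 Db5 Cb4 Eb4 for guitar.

Written C4 sounds as C3 on the guitar, so concert pitches are written a perfect octave up.
A4 → A5
B#3 → B#4
Fb3 → Fb4
G4 → G5
C#5 → C#6
Db5 → Db6
Cb4 → Cb5
Eb4 → Eb5

A5 B#4 Fb4 G5 C#6 Db6 Cb5 Eb5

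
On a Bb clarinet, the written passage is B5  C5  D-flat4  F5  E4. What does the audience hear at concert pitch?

The Bb clarinet sounds a major second below written, so transpose each written note down a major second.
B5 becomes A5
C5 becomes Bb4
Db4 becomes Cb4
F5 becomes Eb5
E4 becomes D4

A5 Bb4 Cb4 Eb5 D4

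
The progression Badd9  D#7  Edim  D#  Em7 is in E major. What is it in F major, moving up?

Cadd9 E7 Fdim E Fm7

E major up to F major is a minor second; each chord root moves by that interval while the quality stays the same.
Badd9: root B up a minor second → C, giving Cadd9.
D#7: root D# up a minor second → E, giving E7.
Edim: root E up a minor second → F, giving Fdim.
D#: root D# up a minor second → E, giving E.
Em7: root E up a minor second → F, giving Fm7.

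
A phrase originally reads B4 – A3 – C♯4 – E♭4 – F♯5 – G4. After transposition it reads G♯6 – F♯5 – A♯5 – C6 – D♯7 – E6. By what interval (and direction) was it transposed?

up a major thirteenth

Take the first pair: B4 → G#6. B to G spans 13 letter names, so the interval is some kind of thirteenth.
B4 to G#6 is 21 semitones, which makes it a major thirteenth; the second version is higher, so the direction is up.
Checking another pair — G4 → E6 — gives the same interval.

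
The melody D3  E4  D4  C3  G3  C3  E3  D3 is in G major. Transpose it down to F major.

C3 D4 C4 Bb2 F3 Bb2 D3 C3

G major to F major down is a major second, so every note moves down by that interval.
D3 -> C3
E4 -> D4
D4 -> C4
C3 -> Bb2
G3 -> F3
C3 -> Bb2
E3 -> D3
D3 -> C3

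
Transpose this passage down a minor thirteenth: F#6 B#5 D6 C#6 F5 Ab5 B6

A#4 D##4 F#4 E#4 A3 C4 D#5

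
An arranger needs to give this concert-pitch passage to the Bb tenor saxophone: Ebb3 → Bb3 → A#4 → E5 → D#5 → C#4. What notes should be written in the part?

The Bb tenor saxophone sounds a major ninth below written, so the written part must be a major ninth above concert — transpose each note up.
Ebb3 gives Fb4
Bb3 gives C5
A#4 gives B#5
E5 gives F#6
D#5 gives E#6
C#4 gives D#5

Fb4 C5 B#5 F#6 E#6 D#5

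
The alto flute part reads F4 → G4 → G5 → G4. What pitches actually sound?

C4 D4 D5 D4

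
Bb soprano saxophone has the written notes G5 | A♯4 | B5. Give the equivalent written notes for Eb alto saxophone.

First find concert pitch: the Bb soprano saxophone sounds a major second below written, so G5 A♯4 B5 sounds F5 G#4 A5.
Then write for Eb alto saxophone: it sounds a major sixth below written, so the part must be a major sixth above concert.
F5 → D6
G#4 → E#5
A5 → F#6

D6 E#5 F#6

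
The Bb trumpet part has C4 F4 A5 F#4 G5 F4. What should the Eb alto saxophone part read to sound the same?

First find concert pitch: the Bb trumpet sounds a major second below written, so C4 F4 A5 F#4 G5 F4 sounds Bb3 Eb4 G5 E4 F5 Eb4.
Then write for Eb alto saxophone: it sounds a major sixth below written, so the part must be a major sixth above concert.
Bb3 → G4
Eb4 → C5
G5 → E6
E4 → C#5
F5 → D6
Eb4 → C5

G4 C5 E6 C#5 D6 C5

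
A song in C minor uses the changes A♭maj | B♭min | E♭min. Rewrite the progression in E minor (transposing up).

C minor up to E minor is a major third; each chord root moves by that interval while the quality stays the same.
A♭maj: root A♭ up a major third → C, giving Cmaj.
B♭min: root B♭ up a major third → D, giving Dmin.
E♭min: root E♭ up a major third → G, giving Gmin.

Cmaj Dmin Gmin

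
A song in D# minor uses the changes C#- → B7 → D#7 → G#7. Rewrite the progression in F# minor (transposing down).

D# minor down to F# minor is a major sixth; each chord root moves by that interval while the quality stays the same.
C#-: root C# down a major sixth → E, giving E-.
B7: root B down a major sixth → D, giving D7.
D#7: root D# down a major sixth → F#, giving F#7.
G#7: root G# down a major sixth → B, giving B7.

E- D7 F#7 B7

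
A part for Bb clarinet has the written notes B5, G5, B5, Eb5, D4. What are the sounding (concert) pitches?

Written C4 on the Bb clarinet sounds as Bb3, a major second lower; apply that shift to every note.
B5 to A5
G5 to F5
B5 to A5
Eb5 to Db5
D4 to C4

A5 F5 A5 Db5 C4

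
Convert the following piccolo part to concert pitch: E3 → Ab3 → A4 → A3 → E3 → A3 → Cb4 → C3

Written C4 on the piccolo sounds as C5, a perfect octave higher; apply that shift to every note.
E3 becomes E4
Ab3 becomes Ab4
A4 becomes A5
A3 becomes A4
E3 becomes E4
A3 becomes A4
Cb4 becomes Cb5
C3 becomes C4

E4 Ab4 A5 A4 E4 A4 Cb5 C4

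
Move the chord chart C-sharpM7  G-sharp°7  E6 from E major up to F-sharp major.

D#M7 A#°7 F#6

E major up to F-sharp major is a major second; each chord root moves by that interval while the quality stays the same.
C-sharpM7: root C-sharp up a major second → D#, giving D#M7.
G-sharp°7: root G-sharp up a major second → A#, giving A#°7.
E6: root E up a major second → F#, giving F#6.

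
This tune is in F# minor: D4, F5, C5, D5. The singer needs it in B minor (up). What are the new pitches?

F# minor to B minor up is a perfect fourth, so every note moves up by that interval.
D4 -> G4
F5 -> Bb5
C5 -> F5
D5 -> G5

G4 Bb5 F5 G5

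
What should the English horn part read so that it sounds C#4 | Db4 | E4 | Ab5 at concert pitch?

G#4 Ab4 B4 Eb6

The English horn sounds a perfect fifth below written, so the written part must be a perfect fifth above concert — transpose each note up.
C#4 gives G#4
Db4 gives Ab4
E4 gives B4
Ab5 gives Eb6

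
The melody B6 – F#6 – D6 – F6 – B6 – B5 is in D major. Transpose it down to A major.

F#6 C#6 A5 C6 F#6 F#5

D major to A major down is a perfect fourth, so every note moves down by that interval.
B6 -> F#6
F#6 -> C#6
D6 -> A5
F6 -> C6
B6 -> F#6
B5 -> F#5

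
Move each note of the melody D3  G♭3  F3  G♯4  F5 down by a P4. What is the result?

A2 Db3 C3 D#4 C5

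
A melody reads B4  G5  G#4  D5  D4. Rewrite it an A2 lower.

Ab4 Fb5 F4 Cb5 Cb4

B4 down an augmented second is Ab4.
G5: a second down reaches F, and 3 semitones makes it Fb5.
An augmented second down from G#4 gives F4.
D5: a second down reaches C, and 3 semitones makes it Cb5.
D4: a second down reaches C, and 3 semitones makes it Cb4.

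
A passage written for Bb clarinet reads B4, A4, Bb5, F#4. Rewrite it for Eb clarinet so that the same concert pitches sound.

F#4 E4 F5 C#4

First find concert pitch: the Bb clarinet sounds a major second below written, so B4 A4 Bb5 F#4 sounds A4 G4 Ab5 E4.
Then write for Eb clarinet: it sounds a minor third above written, so the part must be a minor third below concert.
A4 → F#4
G4 → E4
Ab5 → F5
E4 → C#4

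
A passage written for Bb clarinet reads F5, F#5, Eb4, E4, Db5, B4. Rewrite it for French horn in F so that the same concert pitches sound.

First find concert pitch: the Bb clarinet sounds a major second below written, so F5 F#5 Eb4 E4 Db5 B4 sounds Eb5 E5 Db4 D4 Cb5 A4.
Then write for French horn in F: it sounds a perfect fifth below written, so the part must be a perfect fifth above concert.
Eb5 → Bb5
E5 → B5
Db4 → Ab4
D4 → A4
Cb5 → Gb5
A4 → E5

Bb5 B5 Ab4 A4 Gb5 E5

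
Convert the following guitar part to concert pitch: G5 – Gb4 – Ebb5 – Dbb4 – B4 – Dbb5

G4 Gb3 Ebb4 Dbb3 B3 Dbb4

The guitar sounds a perfect octave below written, so transpose each written note down a perfect octave.
G5 gives G4
Gb4 gives Gb3
Ebb5 gives Ebb4
Dbb4 gives Dbb3
B4 gives B3
Dbb5 gives Dbb4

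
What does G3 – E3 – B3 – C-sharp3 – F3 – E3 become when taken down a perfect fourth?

G3 → D3
E3 → B2
B3 → F#3
C#3 → G#2
F3 → C3
E3 → B2

D3 B2 F#3 G#2 C3 B2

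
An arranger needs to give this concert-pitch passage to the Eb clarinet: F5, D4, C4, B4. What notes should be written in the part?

D5 B3 A3 G#4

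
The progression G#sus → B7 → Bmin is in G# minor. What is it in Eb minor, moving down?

G# minor down to Eb minor is an augmented third; each chord root moves by that interval while the quality stays the same.
G#sus: root G# down an augmented third → Eb, giving Ebsus.
B7: root B down an augmented third → Gb, giving Gb7.
Bmin: root B down an augmented third → Gb, giving Gbmin.

Ebsus Gb7 Gbmin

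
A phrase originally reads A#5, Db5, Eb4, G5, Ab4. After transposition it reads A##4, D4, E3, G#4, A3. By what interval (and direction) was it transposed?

down a diminished octave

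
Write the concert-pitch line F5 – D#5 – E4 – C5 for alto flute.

Bb5 G#5 A4 F5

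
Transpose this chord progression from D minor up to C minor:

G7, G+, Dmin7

F7 F+ Cmin7

D minor up to C minor is a minor seventh; each chord root moves by that interval while the quality stays the same.
G7: root G up a minor seventh → F, giving F7.
G+: root G up a minor seventh → F, giving F+.
Dmin7: root D up a minor seventh → C, giving Cmin7.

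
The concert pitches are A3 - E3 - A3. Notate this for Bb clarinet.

B3 F#3 B3

The Bb clarinet sounds a major second below written, so the written part must be a major second above concert — transpose each note up.
A3 → B3
E3 → F#3
A3 → B3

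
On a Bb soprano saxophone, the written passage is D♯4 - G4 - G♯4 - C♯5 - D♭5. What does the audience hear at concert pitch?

C#4 F4 F#4 B4 Cb5

The Bb soprano saxophone sounds a major second below written, so transpose each written note down a major second.
D#4 gives C#4
G4 gives F4
G#4 gives F#4
C#5 gives B4
Db5 gives Cb5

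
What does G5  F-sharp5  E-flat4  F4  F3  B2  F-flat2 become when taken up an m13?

Eb7 D7 Cb6 Db6 Db5 G4 Dbb4

G5 to Eb7
F#5 to D7
Eb4 to Cb6
F4 to Db6
F3 to Db5
B2 to G4
Fb2 to Dbb4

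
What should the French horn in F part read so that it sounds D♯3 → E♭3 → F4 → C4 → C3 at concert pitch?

A#3 Bb3 C5 G4 G3

Written C4 sounds as F3 on the French horn in F, so concert pitches are written a perfect fifth up.
D#3 to A#3
Eb3 to Bb3
F4 to C5
C4 to G4
C3 to G3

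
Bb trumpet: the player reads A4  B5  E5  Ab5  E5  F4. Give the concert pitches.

Written C4 on the Bb trumpet sounds as Bb3, a major second lower; apply that shift to every note.
A4 becomes G4
B5 becomes A5
E5 becomes D5
Ab5 becomes Gb5
E5 becomes D5
F4 becomes Eb4

G4 A5 D5 Gb5 D5 Eb4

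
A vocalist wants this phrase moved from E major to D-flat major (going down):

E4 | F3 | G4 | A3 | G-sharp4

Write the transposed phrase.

Db4 Ebb3 Fb4 Gb3 F4

From E down to D-flat is an augmented second; apply that to each pitch.
E4 gives Db4
F3 gives Ebb3
G4 gives Fb4
A3 gives Gb3
G#4 gives F4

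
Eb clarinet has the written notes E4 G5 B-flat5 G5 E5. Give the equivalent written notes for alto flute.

C5 Eb6 Gb6 Eb6 C6

First find concert pitch: the Eb clarinet sounds a minor third above written, so E4 G5 B-flat5 G5 E5 sounds G4 Bb5 Db6 Bb5 G5.
Then write for alto flute: it sounds a perfect fourth below written, so the part must be a perfect fourth above concert.
G4 → C5
Bb5 → Eb6
Db6 → Gb6
Bb5 → Eb6
G5 → C6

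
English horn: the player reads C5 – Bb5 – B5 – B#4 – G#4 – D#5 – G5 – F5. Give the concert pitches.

F4 Eb5 E5 E#4 C#4 G#4 C5 Bb4

The English horn sounds a perfect fifth below written, so transpose each written note down a perfect fifth.
C5 -> F4
Bb5 -> Eb5
B5 -> E5
B#4 -> E#4
G#4 -> C#4
D#5 -> G#4
G5 -> C5
F5 -> Bb4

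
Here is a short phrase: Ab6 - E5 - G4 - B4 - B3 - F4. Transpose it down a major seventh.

Ab6 becomes Bbb5
E5 becomes F4
G4 becomes Ab3
B4 becomes C4
B3 becomes C3
F4 becomes Gb3

Bbb5 F4 Ab3 C4 C3 Gb3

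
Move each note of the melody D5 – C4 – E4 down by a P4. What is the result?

D5: a fourth down reaches A, and 5 semitones makes it A4.
C4 down a perfect fourth is G3.
E4 down a perfect fourth is B3.

A4 G3 B3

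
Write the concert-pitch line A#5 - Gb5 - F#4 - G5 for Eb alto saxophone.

F##6 Eb6 D#5 E6

The Eb alto saxophone sounds a major sixth below written, so the written part must be a major sixth above concert — transpose each note up.
A#5 → F##6
Gb5 → Eb6
F#4 → D#5
G5 → E6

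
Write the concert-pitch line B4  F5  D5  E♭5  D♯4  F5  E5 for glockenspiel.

B2 F3 D3 Eb3 D#2 F3 E3

The glockenspiel sounds a perfect fifteenth above written, so the written part must be a perfect fifteenth below concert — transpose each note down.
B4 → B2
F5 → F3
D5 → D3
Eb5 → Eb3
D#4 → D#2
F5 → F3
E5 → E3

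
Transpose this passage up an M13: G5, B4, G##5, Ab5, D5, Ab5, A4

G5 becomes E7
B4 becomes G#6
G##5 becomes E##7
Ab5 becomes F7
D5 becomes B6
Ab5 becomes F7
A4 becomes F#6

E7 G#6 E##7 F7 B6 F7 F#6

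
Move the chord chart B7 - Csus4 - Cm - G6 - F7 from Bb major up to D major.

Bb major up to D major is a major third; each chord root moves by that interval while the quality stays the same.
B7: root B up a major third → D#, giving D#7.
Csus4: root C up a major third → E, giving Esus4.
Cm: root C up a major third → E, giving Em.
G6: root G up a major third → B, giving B6.
F7: root F up a major third → A, giving A7.

D#7 Esus4 Em B6 A7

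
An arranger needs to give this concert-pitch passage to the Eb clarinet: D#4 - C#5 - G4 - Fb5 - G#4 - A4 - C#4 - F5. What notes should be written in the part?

B#3 A#4 E4 Db5 E#4 F#4 A#3 D5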